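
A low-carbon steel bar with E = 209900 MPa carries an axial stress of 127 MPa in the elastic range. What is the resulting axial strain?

6.05×10⁻⁴

E = 209900 MPa = 209.9 GPa = 209900 MPa.
ε = σ/E = 127 / 209900 = 6.05×10⁻⁴.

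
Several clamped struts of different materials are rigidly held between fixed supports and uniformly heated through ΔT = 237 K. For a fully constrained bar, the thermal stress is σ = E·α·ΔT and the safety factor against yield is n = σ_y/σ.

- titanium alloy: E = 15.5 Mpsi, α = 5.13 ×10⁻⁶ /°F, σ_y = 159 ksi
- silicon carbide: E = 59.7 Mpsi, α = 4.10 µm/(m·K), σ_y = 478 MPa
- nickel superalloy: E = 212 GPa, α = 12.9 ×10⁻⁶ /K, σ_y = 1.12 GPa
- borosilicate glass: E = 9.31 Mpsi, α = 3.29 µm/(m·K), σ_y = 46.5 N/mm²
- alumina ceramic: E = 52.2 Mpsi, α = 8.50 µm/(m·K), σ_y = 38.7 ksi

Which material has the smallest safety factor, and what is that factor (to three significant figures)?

Per material, after unit conversion:
  titanium alloy: E = 106.9, α = 9.23, σ_y = 1096 → σ = 234 MPa, n = 4.69
  silicon carbide: E = 411.6, α = 4.10, σ_y = 478.0 → σ = 400 MPa, n = 1.20
  nickel superalloy: E = 212.0, α = 12.9, σ_y = 1120 → σ = 648 MPa, n = 1.73
  borosilicate glass: E = 64.19, α = 3.29, σ_y = 46.50 → σ = 50.1 MPa, n = 0.929
  alumina ceramic: E = 359.9, α = 8.50, σ_y = 266.8 → σ = 725 MPa, n = 0.368
The minimum is alumina ceramic at n = 0.368.

alumina ceramic, n = 0.368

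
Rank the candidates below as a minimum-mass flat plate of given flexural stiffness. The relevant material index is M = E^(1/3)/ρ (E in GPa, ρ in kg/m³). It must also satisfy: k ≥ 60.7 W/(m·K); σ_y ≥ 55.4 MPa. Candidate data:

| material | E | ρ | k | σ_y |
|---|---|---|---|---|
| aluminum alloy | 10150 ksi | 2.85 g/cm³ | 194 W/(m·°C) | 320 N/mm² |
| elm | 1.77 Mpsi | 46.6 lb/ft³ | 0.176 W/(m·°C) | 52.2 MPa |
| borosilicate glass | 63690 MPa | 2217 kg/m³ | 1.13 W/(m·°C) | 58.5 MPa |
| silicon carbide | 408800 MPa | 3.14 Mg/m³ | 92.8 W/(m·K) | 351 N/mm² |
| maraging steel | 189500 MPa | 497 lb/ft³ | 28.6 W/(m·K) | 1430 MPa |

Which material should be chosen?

silicon carbide

Screen on constraints: k ≥ 60.7 W/(m·K); σ_y ≥ 55.4 MPa. Survivors: aluminum alloy, silicon carbide.
After converting to SI:
  aluminum alloy: E = 69.98 GPa, ρ = 2850 kg/m³
  silicon carbide: E = 408.8 GPa, ρ = 3140 kg/m³
  silicon carbide: M = 2.36×10⁻³
  aluminum alloy: M = 1.45×10⁻³
Highest index: silicon carbide.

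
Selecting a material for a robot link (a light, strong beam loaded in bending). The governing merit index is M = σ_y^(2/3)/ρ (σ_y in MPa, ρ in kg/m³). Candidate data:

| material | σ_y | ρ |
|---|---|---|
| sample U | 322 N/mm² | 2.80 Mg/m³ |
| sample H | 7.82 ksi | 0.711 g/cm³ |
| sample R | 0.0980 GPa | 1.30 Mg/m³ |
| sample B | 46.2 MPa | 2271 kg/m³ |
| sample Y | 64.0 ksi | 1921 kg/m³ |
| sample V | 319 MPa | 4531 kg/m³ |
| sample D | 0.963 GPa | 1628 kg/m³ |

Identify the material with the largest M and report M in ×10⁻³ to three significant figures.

sample D, M = 59.9×10⁻³

Putting every candidate on a common basis:
  sample U: σ_y = 322.0 MPa, ρ = 2800 kg/m³
  sample H: σ_y = 53.92 MPa, ρ = 711.0 kg/m³
  sample R: σ_y = 98.00 MPa, ρ = 1300 kg/m³
  sample B: σ_y = 46.20 MPa, ρ = 2271 kg/m³
  sample Y: σ_y = 441.3 MPa, ρ = 1921 kg/m³
  sample V: σ_y = 319.0 MPa, ρ = 4531 kg/m³
  sample D: σ_y = 963.0 MPa, ρ = 1628 kg/m³
  sample D: M = 59.9×10⁻³
  sample Y: M = 30.2×10⁻³
  sample H: M = 20.1×10⁻³
  sample U: M = 16.8×10⁻³
  sample R: M = 16.4×10⁻³
  sample V: M = 10.3×10⁻³
  sample B: M = 5.67×10⁻³
The maximum is for sample D.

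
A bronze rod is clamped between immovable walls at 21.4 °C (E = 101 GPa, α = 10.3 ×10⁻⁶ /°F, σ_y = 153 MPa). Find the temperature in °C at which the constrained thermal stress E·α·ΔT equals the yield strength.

α = 10.3×10⁻⁶/°F × 9/5 = 18.5×10⁻⁶/K.
E·α·ΔT = 153.0 MPa ⇒ ΔT = 153.0 / (101.0×10³ × 18.5×10⁻⁶) = 81.71 K.
T = 21.4 + 81.71 = 103.1 °C.

103 °C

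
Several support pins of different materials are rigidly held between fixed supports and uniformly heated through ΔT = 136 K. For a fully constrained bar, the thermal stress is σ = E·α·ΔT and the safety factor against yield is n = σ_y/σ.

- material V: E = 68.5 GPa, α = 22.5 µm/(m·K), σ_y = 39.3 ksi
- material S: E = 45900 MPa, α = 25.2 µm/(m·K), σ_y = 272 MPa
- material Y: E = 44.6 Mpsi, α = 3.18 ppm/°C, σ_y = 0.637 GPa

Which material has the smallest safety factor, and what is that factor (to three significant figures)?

With everything in SI (GPa, ×10⁻⁶/K, MPa):
  material V: E = 68.50, α = 22.5, σ_y = 271.0 → σ = 210 MPa, n = 1.29
  material S: E = 45.90, α = 25.2, σ_y = 272.0 → σ = 157 MPa, n = 1.73
  material Y: E = 307.5, α = 3.18, σ_y = 637.0 → σ = 133 MPa, n = 4.79
Smallest n: material V with n = 1.29.

material V, n = 1.29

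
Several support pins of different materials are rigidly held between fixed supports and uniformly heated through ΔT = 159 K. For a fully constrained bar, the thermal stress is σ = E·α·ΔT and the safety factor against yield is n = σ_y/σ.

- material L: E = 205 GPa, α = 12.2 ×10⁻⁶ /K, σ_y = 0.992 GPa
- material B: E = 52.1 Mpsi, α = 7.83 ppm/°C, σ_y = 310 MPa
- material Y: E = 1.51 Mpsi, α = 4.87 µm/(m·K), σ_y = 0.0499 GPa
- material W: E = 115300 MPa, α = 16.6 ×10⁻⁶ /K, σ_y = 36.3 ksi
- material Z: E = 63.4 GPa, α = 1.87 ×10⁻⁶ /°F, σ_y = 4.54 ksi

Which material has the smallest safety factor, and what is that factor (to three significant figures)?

Per material, after unit conversion:
  material L: E = 205.0, α = 12.2, σ_y = 992.0 → σ = 398 MPa, n = 2.49
  material B: E = 359.2, α = 7.83, σ_y = 310.0 → σ = 447 MPa, n = 0.693
  material Y: E = 10.41, α = 4.87, σ_y = 49.90 → σ = 8.06 MPa, n = 6.19
  material W: E = 115.3, α = 16.6, σ_y = 250.3 → σ = 304 MPa, n = 0.822
  material Z: E = 63.40, α = 3.37, σ_y = 31.30 → σ = 33.9 MPa, n = 0.923
Material B has the lowest safety factor, n = 0.693.

material B, n = 0.693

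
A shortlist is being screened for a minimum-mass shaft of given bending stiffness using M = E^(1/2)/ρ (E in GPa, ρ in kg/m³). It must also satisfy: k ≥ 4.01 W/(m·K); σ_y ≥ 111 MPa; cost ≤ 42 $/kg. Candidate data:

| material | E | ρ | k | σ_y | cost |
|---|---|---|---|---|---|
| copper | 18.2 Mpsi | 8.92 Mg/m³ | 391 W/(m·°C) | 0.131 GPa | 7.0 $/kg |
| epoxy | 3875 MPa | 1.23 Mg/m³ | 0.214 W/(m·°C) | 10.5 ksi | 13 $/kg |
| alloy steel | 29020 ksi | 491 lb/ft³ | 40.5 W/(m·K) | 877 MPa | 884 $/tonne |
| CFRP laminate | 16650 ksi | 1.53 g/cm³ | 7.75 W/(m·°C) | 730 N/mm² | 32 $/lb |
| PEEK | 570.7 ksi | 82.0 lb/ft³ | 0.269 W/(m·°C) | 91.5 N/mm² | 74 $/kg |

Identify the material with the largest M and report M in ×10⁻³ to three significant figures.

Screen on constraints: k ≥ 4.01 W/(m·K); σ_y ≥ 111 MPa; cost ≤ 42 $/kg. Survivors: copper, alloy steel.
Putting every candidate on a common basis:
  copper: E = 125.5 GPa, ρ = 8920 kg/m³
  alloy steel: E = 200.1 GPa, ρ = 7865 kg/m³
  alloy steel: M = 1.80×10⁻³
  copper: M = 1.26×10⁻³
Alloy steel has the largest M.

alloy steel, M = 1.80×10⁻³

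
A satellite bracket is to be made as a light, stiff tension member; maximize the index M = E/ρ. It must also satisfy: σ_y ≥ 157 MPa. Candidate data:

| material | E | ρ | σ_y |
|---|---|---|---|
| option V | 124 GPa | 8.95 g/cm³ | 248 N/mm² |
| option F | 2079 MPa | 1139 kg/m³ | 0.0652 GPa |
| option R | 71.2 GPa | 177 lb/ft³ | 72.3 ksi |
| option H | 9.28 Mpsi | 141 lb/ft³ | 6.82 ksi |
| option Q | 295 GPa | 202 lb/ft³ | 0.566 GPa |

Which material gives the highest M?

option Q

Screen on constraints: σ_y ≥ 157 MPa. Survivors: option V, option R, option Q.
After converting to SI:
  option V: E = 124.0 GPa, ρ = 8950 kg/m³
  option R: E = 71.20 GPa, ρ = 2835 kg/m³
  option Q: E = 295.0 GPa, ρ = 3236 kg/m³
  option Q: M = 91.2 MN·m/kg
  option R: M = 25.1 MN·m/kg
  option V: M = 13.9 MN·m/kg
The maximum is for option Q.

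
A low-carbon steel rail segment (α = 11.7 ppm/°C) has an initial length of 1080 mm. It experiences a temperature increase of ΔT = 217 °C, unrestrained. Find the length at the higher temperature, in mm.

1082.7 mm

ΔL = α·L₀·ΔT = 11.7×10⁻⁶ × 1080 mm × 217.0 K = 2.74 mm.
L = L₀ + ΔL = 1080 + 2.74 = 1082.7 mm.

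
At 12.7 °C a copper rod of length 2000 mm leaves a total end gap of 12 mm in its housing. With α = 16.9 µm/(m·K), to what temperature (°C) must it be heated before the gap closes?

368 °C

α·L₀·ΔT = 12.0 mm ⇒ ΔT = 12.0 / (16.9×10⁻⁶ × 2000.0) = 355.0 K.
T = 12.7 + 355.0 = 367.7 °C.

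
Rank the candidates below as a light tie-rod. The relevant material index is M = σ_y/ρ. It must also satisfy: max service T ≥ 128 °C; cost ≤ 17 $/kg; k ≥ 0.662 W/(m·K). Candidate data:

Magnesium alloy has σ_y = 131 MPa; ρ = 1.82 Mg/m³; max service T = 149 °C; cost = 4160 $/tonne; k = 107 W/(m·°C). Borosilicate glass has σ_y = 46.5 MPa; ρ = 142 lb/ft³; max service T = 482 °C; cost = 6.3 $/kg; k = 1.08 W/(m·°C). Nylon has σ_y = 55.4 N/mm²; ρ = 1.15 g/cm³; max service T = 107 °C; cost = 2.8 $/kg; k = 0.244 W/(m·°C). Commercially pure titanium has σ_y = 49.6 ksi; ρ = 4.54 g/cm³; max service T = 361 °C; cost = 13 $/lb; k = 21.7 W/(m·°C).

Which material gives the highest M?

magnesium alloy

Screen on constraints: max service T ≥ 128 °C; cost ≤ 17 $/kg; k ≥ 0.662 W/(m·K). Survivors: magnesium alloy, borosilicate glass.
After converting to SI:
  magnesium alloy: σ_y = 131.0 MPa, ρ = 1820 kg/m³
  borosilicate glass: σ_y = 46.50 MPa, ρ = 2275 kg/m³
  magnesium alloy: M = 72.0 kN·m/kg
  borosilicate glass: M = 20.4 kN·m/kg
Highest index: magnesium alloy.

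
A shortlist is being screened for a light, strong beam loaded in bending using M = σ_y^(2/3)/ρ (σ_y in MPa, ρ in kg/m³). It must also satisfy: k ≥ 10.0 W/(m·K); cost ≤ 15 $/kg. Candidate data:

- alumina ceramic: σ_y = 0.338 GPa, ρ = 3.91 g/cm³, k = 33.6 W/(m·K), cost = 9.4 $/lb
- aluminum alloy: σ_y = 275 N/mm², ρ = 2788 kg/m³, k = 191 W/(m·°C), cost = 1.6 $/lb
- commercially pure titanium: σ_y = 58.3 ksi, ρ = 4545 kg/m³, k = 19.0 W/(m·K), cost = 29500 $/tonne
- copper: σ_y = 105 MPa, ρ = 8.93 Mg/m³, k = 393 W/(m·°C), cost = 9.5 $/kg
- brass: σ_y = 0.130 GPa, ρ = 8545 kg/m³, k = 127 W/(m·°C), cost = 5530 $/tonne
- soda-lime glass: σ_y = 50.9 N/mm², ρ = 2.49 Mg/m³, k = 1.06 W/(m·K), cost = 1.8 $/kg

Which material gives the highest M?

Screen on constraints: k ≥ 10.0 W/(m·K); cost ≤ 15 $/kg. Survivors: aluminum alloy, copper, brass.
In SI units:
  aluminum alloy: σ_y = 275.0 MPa, ρ = 2788 kg/m³
  copper: σ_y = 105.0 MPa, ρ = 8930 kg/m³
  brass: σ_y = 130.0 MPa, ρ = 8545 kg/m³
  aluminum alloy: M = 15.2×10⁻³
  brass: M = 3.00×10⁻³
  copper: M = 2.49×10⁻³
Aluminum alloy ranks first.

aluminum alloy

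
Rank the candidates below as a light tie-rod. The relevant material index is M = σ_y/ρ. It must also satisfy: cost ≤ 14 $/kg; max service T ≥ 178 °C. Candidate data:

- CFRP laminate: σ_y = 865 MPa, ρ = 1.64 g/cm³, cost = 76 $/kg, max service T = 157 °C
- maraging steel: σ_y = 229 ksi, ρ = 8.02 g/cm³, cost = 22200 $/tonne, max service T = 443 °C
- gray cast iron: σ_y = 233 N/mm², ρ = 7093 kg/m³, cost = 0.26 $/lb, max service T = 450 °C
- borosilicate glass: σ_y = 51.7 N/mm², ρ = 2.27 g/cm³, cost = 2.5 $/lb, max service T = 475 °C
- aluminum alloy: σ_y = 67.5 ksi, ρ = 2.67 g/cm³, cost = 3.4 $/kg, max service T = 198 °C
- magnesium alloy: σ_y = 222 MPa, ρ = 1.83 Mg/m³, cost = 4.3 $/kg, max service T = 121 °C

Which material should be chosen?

Screen on constraints: cost ≤ 14 $/kg; max service T ≥ 178 °C. Survivors: gray cast iron, borosilicate glass, aluminum alloy.
Normalizing units and computing the index:
  gray cast iron: σ_y = 233.0 MPa, ρ = 7093 kg/m³
  borosilicate glass: σ_y = 51.70 MPa, ρ = 2270 kg/m³
  aluminum alloy: σ_y = 465.4 MPa, ρ = 2670 kg/m³
  aluminum alloy: M = 174 kN·m/kg
  gray cast iron: M = 32.8 kN·m/kg
  borosilicate glass: M = 22.8 kN·m/kg
Aluminum alloy ranks first.

aluminum alloy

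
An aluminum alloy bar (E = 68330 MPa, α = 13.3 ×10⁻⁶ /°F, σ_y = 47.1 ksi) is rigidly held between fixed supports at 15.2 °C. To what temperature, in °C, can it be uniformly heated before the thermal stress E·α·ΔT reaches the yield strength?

E = 68330 MPa = 68.33 GPa.
α = 13.3×10⁻⁶/°F × 9/5 = 23.9×10⁻⁶/K.
σ_y = 47.1 ksi = 324.7 MPa.
E·α·ΔT = 324.7 MPa ⇒ ΔT = 324.7 / (68.33×10³ × 23.9×10⁻⁶) = 198.5 K.
T = 15.2 + 198.5 = 213.7 °C.

214 °C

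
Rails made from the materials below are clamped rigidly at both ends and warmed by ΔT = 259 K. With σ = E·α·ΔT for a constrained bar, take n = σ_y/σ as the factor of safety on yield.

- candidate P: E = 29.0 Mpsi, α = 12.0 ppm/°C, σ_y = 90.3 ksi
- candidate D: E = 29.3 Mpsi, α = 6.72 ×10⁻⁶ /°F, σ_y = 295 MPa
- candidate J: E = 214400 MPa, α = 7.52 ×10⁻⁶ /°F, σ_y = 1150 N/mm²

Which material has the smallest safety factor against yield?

candidate D

Converting E to GPa, α to ×10⁻⁶/K, σ_y to MPa, then σ and n for each:
  candidate P: E = 199.9, α = 12.0, σ_y = 622.6 → σ = 621 MPa, n = 1.00
  candidate D: E = 202.0, α = 12.1, σ_y = 295.0 → σ = 633 MPa, n = 0.466
  candidate J: E = 214.4, α = 13.5, σ_y = 1150 → σ = 752 MPa, n = 1.53
Smallest n: candidate D with n = 0.466.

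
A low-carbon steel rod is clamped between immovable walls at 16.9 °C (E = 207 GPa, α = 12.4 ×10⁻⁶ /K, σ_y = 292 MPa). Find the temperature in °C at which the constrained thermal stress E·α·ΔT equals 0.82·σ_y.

E·α·ΔT = 239.4 MPa ⇒ ΔT = 239.4 / (207.0×10³ × 12.4×10⁻⁶) = 93.28 K.
T = 16.9 + 93.28 = 110.2 °C.

110 °C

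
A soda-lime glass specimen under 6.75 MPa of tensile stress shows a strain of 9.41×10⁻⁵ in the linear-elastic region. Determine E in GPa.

E = σ/ε = 6.75 MPa / 9.41×10⁻⁵ = 71730 MPa = 71.7 GPa.

71.7 GPa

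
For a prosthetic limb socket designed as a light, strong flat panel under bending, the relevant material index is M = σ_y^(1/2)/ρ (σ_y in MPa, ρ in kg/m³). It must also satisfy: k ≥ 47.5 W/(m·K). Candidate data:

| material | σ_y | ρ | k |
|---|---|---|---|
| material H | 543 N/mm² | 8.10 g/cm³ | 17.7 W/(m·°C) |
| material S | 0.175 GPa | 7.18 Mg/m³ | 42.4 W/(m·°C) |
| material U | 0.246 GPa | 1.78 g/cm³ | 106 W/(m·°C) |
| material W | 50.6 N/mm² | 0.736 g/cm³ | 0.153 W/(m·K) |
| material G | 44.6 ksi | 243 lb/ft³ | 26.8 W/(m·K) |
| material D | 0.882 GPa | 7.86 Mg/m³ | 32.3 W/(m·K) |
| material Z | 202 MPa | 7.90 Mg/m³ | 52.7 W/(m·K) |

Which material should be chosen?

material U

Screen on constraints: k ≥ 47.5 W/(m·K). Survivors: material U, material Z.
In SI units:
  material U: σ_y = 246.0 MPa, ρ = 1780 kg/m³
  material Z: σ_y = 202.0 MPa, ρ = 7900 kg/m³
  material U: M = 8.81×10⁻³
  material Z: M = 1.80×10⁻³
Highest index: material U.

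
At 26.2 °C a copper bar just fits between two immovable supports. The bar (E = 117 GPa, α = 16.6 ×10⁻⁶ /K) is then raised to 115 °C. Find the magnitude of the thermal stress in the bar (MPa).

172 MPa

ΔT = 88.80 K. Constrained thermal stress σ = E·α·ΔT = 117.0×10³ MPa × 16.6×10⁻⁶ × 88.80 = 172 MPa (compressive).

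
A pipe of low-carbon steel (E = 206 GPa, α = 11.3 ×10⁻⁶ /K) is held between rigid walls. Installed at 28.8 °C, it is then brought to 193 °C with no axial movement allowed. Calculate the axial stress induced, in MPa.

382 MPa

ΔT = 164.2 K. Constrained thermal stress σ = E·α·ΔT = 206.0×10³ MPa × 11.3×10⁻⁶ × 164.2 = 382 MPa (compressive).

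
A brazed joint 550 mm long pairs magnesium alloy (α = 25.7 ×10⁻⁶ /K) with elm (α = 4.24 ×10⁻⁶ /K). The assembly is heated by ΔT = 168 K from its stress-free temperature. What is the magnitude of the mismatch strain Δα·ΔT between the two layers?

Δα = |25.7 − 4.24|×10⁻⁶/K = 21.5×10⁻⁶/K.
Mismatch strain = Δα·ΔT = 21.5×10⁻⁶ × 168.0 = 3.61×10⁻³.

3.61×10⁻³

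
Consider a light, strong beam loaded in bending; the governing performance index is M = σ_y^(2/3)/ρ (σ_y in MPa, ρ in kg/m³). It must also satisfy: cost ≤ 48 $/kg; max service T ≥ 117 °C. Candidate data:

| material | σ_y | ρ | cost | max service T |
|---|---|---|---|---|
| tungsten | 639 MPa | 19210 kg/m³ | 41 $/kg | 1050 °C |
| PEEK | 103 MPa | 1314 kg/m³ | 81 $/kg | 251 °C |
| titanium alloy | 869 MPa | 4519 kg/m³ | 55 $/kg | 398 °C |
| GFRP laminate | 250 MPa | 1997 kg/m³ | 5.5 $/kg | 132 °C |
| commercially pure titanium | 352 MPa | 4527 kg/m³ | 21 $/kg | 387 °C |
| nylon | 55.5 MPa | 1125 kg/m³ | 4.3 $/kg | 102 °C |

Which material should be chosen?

GFRP laminate

Screen on constraints: cost ≤ 48 $/kg; max service T ≥ 117 °C. Survivors: tungsten, GFRP laminate, commercially pure titanium.
Evaluate M for each candidate:
  GFRP laminate: M = 19.9×10⁻³
  commercially pure titanium: M = 11.0×10⁻³
  tungsten: M = 3.86×10⁻³
Highest index: GFRP laminate.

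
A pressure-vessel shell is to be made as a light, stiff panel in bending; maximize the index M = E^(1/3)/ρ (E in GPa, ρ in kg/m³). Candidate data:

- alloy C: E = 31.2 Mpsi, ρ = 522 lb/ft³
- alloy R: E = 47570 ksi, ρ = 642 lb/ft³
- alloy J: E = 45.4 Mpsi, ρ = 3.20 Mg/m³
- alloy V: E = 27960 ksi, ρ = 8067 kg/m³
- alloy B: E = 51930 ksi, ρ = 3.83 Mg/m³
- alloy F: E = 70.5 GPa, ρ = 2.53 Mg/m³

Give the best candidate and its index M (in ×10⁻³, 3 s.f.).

After converting to SI:
  alloy C: E = 215.1 GPa, ρ = 8362 kg/m³
  alloy R: E = 328.0 GPa, ρ = 10280 kg/m³
  alloy J: E = 313.0 GPa, ρ = 3200 kg/m³
  alloy V: E = 192.8 GPa, ρ = 8067 kg/m³
  alloy B: E = 358.0 GPa, ρ = 3830 kg/m³
  alloy F: E = 70.50 GPa, ρ = 2530 kg/m³
  alloy J: M = 2.12×10⁻³
  alloy B: M = 1.85×10⁻³
  alloy F: M = 1.63×10⁻³
  alloy C: M = 0.717×10⁻³
  alloy V: M = 0.716×10⁻³
  alloy R: M = 0.671×10⁻³
Alloy J ranks first.

alloy J, M = 2.12×10⁻³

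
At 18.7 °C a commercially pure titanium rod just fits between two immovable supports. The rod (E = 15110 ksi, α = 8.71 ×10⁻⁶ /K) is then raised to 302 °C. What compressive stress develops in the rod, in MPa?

257 MPa

E = 15110 ksi = 104.2 GPa.
ΔT = 283.3 K. Constrained thermal stress σ = E·α·ΔT = 104.2×10³ MPa × 8.71×10⁻⁶ × 283.3 = 257 MPa (compressive).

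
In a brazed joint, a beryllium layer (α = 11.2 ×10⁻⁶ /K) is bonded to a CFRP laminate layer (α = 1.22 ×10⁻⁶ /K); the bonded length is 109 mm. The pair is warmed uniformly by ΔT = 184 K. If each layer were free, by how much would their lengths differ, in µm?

Δα = |11.2 − 1.22|×10⁻⁶/K = 9.98×10⁻⁶/K.
ΔL_mismatch = Δα·L·ΔT = 9.98×10⁻⁶ × 109.0 mm × 184.0 K = 200 µm.

200 µm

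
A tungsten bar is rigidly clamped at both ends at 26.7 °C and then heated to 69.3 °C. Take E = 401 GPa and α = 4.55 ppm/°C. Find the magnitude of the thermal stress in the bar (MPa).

77.7 MPa

ΔT = 42.60 K. Constrained thermal stress σ = E·α·ΔT = 401.0×10³ MPa × 4.55×10⁻⁶ × 42.60 = 77.7 MPa (compressive).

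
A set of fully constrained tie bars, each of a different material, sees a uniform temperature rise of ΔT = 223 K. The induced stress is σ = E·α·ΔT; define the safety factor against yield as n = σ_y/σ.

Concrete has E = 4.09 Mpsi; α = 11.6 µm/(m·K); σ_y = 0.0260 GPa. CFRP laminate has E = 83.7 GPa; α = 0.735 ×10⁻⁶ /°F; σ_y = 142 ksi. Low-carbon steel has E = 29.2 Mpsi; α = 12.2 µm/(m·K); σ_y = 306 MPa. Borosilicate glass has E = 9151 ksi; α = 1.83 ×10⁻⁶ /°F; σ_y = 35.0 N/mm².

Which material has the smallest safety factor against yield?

In consistent units (E in GPa, α in ×10⁻⁶/K, σ_y in MPa):
  concrete: E = 28.20, α = 11.6, σ_y = 26.00 → σ = 72.9 MPa, n = 0.356
  CFRP laminate: E = 83.70, α = 1.32, σ_y = 979.1 → σ = 24.7 MPa, n = 39.6
  low-carbon steel: E = 201.3, α = 12.2, σ_y = 306.0 → σ = 548 MPa, n = 0.559
  borosilicate glass: E = 63.09, α = 3.29, σ_y = 35.00 → σ = 46.3 MPa, n = 0.755
The minimum is concrete at n = 0.356.

concrete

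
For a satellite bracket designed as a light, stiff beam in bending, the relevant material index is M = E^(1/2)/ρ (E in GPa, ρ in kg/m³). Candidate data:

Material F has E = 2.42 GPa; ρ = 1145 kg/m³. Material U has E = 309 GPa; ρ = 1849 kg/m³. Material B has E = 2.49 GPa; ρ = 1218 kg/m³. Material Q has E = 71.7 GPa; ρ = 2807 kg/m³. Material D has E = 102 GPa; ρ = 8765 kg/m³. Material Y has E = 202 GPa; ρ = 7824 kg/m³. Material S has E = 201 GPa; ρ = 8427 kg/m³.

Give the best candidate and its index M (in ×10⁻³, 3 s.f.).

Computing M directly (units already consistent):
  material U: M = 9.51×10⁻³
  material Q: M = 3.02×10⁻³
  material Y: M = 1.82×10⁻³
  material S: M = 1.68×10⁻³
  material F: M = 1.36×10⁻³
  material B: M = 1.30×10⁻³
  material D: M = 1.15×10⁻³
The maximum is for material U.

material U, M = 9.51×10⁻³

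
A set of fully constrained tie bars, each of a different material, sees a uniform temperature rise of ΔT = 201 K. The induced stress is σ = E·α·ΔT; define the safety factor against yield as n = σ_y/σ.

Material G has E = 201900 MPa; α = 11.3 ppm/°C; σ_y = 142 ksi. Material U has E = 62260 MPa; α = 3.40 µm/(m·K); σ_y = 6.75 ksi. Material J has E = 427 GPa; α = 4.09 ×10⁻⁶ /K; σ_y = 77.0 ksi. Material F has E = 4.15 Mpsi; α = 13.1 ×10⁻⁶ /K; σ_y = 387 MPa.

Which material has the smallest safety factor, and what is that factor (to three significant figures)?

material U, n = 1.09

In consistent units (E in GPa, α in ×10⁻⁶/K, σ_y in MPa):
  material G: E = 201.9, α = 11.3, σ_y = 979.1 → σ = 459 MPa, n = 2.13
  material U: E = 62.26, α = 3.40, σ_y = 46.54 → σ = 42.5 MPa, n = 1.09
  material J: E = 427.0, α = 4.09, σ_y = 530.9 → σ = 351 MPa, n = 1.51
  material F: E = 28.61, α = 13.1, σ_y = 387.0 → σ = 75.3 MPa, n = 5.14
Material U has the lowest safety factor, n = 1.09.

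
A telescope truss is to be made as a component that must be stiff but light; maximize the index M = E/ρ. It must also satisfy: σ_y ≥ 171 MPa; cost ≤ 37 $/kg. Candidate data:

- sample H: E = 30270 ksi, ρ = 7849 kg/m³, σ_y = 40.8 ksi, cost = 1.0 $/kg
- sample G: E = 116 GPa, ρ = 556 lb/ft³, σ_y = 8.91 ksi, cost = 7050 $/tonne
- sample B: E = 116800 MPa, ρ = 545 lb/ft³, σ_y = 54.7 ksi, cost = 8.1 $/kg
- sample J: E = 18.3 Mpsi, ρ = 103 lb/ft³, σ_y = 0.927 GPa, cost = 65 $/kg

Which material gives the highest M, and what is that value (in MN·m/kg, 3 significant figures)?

sample H, M = 26.6 MN·m/kg

Screen on constraints: σ_y ≥ 171 MPa; cost ≤ 37 $/kg. Survivors: sample H, sample B.
In SI units:
  sample H: E = 208.7 GPa, ρ = 7849 kg/m³
  sample B: E = 116.8 GPa, ρ = 8730 kg/m³
  sample H: M = 26.6 MN·m/kg
  sample B: M = 13.4 MN·m/kg
Sample H ranks first.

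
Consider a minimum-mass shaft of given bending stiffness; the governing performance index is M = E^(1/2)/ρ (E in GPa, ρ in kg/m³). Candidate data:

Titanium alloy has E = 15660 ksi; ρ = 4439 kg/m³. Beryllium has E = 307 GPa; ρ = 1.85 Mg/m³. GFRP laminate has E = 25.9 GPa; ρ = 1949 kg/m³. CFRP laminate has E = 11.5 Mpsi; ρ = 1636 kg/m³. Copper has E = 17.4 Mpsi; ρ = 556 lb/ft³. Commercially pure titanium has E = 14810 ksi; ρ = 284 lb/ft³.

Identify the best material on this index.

In SI units:
  titanium alloy: E = 108.0 GPa, ρ = 4439 kg/m³
  beryllium: E = 307.0 GPa, ρ = 1850 kg/m³
  GFRP laminate: E = 25.90 GPa, ρ = 1949 kg/m³
  CFRP laminate: E = 79.29 GPa, ρ = 1636 kg/m³
  copper: E = 120.0 GPa, ρ = 8906 kg/m³
  commercially pure titanium: E = 102.1 GPa, ρ = 4549 kg/m³
  beryllium: M = 9.47×10⁻³
  CFRP laminate: M = 5.44×10⁻³
  GFRP laminate: M = 2.61×10⁻³
  titanium alloy: M = 2.34×10⁻³
  commercially pure titanium: M = 2.22×10⁻³
  copper: M = 1.23×10⁻³
Beryllium ranks first.

beryllium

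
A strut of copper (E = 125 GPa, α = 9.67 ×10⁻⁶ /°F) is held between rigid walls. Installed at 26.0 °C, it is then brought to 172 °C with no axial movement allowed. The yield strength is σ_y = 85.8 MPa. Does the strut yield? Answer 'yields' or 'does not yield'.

yields

α = 9.67×10⁻⁶/°F × 9/5 = 17.4×10⁻⁶/K.
ΔT = 146.0 K. Constrained thermal stress σ = E·α·ΔT = 125.0×10³ MPa × 17.4×10⁻⁶ × 146.0 = 318 MPa (compressive).
Compare to σ_y = 85.8 MPa: σ ≥ σ_y, so it yields.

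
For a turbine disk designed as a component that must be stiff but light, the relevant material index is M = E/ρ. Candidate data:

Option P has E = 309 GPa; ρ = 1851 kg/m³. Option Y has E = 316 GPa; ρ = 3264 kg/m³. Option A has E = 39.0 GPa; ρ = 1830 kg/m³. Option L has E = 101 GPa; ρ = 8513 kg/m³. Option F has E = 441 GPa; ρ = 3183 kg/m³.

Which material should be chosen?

Per-candidate index values:
  option P: M = 167 MN·m/kg
  option F: M = 139 MN·m/kg
  option Y: M = 96.8 MN·m/kg
  option A: M = 21.3 MN·m/kg
  option L: M = 11.9 MN·m/kg
Option P has the largest M.

option P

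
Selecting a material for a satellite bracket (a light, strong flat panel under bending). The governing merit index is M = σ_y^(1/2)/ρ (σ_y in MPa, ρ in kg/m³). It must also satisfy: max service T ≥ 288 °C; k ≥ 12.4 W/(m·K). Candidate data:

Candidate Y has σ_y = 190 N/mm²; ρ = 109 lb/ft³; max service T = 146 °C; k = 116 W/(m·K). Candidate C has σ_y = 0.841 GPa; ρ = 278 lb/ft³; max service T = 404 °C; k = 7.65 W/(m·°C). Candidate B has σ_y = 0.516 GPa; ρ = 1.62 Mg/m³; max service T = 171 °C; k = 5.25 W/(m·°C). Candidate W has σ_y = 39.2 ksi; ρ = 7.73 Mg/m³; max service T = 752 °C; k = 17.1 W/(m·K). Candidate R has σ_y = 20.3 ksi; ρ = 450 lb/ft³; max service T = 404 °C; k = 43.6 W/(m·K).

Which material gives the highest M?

Screen on constraints: max service T ≥ 288 °C; k ≥ 12.4 W/(m·K). Survivors: candidate W, candidate R.
Putting every candidate on a common basis:
  candidate W: σ_y = 270.3 MPa, ρ = 7730 kg/m³
  candidate R: σ_y = 140.0 MPa, ρ = 7208 kg/m³
  candidate W: M = 2.13×10⁻³
  candidate R: M = 1.64×10⁻³
Candidate W has the largest M.

candidate W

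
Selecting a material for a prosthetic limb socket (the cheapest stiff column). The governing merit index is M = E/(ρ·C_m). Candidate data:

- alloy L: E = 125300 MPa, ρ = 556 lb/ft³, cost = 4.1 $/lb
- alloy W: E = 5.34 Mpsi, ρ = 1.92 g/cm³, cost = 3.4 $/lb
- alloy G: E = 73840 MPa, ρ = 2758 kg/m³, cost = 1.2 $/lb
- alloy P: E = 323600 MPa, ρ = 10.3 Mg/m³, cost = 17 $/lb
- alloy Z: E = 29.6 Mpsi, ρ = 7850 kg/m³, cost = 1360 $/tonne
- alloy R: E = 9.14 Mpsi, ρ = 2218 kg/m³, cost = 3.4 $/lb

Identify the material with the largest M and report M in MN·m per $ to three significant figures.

In SI units:
  alloy L: E = 125.3 GPa, ρ = 8906 kg/m³, cost = 9.039 $/kg
  alloy W: E = 36.82 GPa, ρ = 1920 kg/m³, cost = 7.496 $/kg
  alloy G: E = 73.84 GPa, ρ = 2758 kg/m³, cost = 2.646 $/kg
  alloy P: E = 323.6 GPa, ρ = 10300 kg/m³, cost = 37.48 $/kg
  alloy Z: E = 204.1 GPa, ρ = 7850 kg/m³, cost = 1.360 $/kg
  alloy R: E = 63.02 GPa, ρ = 2218 kg/m³, cost = 7.496 $/kg
  alloy Z: M = 19.1 MN·m per $
  alloy G: M = 10.1 MN·m per $
  alloy R: M = 3.79 MN·m per $
  alloy W: M = 2.56 MN·m per $
  alloy L: M = 1.56 MN·m per $
  alloy P: M = 0.838 MN·m per $
Alloy Z ranks first.

alloy Z, M = 19.1 MN·m per $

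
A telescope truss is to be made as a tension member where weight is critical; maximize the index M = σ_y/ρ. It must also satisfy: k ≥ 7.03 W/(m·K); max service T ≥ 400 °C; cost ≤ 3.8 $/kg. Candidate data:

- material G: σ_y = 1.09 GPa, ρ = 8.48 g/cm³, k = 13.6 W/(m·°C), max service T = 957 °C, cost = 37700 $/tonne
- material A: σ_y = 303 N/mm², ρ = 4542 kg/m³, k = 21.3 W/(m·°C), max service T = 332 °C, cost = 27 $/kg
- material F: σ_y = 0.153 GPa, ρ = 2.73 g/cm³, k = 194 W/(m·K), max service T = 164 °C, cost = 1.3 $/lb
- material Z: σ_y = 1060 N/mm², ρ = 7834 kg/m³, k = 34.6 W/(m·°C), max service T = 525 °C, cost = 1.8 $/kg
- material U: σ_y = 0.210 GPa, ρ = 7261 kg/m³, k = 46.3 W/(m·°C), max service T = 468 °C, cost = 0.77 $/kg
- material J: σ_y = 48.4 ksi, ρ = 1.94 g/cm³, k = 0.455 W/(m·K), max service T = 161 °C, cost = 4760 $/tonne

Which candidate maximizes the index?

Screen on constraints: k ≥ 7.03 W/(m·K); max service T ≥ 400 °C; cost ≤ 3.8 $/kg. Survivors: material Z, material U.
Convert each candidate to consistent units, then evaluate M:
  material Z: σ_y = 1060 MPa, ρ = 7834 kg/m³
  material U: σ_y = 210.0 MPa, ρ = 7261 kg/m³
  material Z: M = 135 kN·m/kg
  material U: M = 28.9 kN·m/kg
Material Z ranks first.

material Z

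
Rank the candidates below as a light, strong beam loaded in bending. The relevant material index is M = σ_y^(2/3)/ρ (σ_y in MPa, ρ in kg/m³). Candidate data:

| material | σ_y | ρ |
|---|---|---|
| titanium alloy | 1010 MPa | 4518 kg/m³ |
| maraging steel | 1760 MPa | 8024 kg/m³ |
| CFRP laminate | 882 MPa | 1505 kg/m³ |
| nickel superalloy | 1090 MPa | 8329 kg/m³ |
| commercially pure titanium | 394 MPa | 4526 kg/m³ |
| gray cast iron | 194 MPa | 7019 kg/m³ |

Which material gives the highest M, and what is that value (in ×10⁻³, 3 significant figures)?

CFRP laminate, M = 61.1×10⁻³

Per-candidate index values:
  CFRP laminate: M = 61.1×10⁻³
  titanium alloy: M = 22.3×10⁻³
  maraging steel: M = 18.2×10⁻³
  nickel superalloy: M = 12.7×10⁻³
  commercially pure titanium: M = 11.9×10⁻³
  gray cast iron: M = 4.77×10⁻³
CFRP laminate ranks first.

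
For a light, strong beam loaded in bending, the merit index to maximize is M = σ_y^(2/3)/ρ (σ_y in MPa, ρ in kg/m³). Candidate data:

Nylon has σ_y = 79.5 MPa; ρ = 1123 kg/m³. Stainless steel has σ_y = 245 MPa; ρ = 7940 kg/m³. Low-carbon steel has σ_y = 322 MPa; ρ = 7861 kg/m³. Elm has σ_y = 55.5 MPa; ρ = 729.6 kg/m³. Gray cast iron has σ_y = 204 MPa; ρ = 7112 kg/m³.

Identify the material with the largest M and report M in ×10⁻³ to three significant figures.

elm, M = 19.9×10⁻³

Per-candidate index values:
  elm: M = 19.9×10⁻³
  nylon: M = 16.5×10⁻³
  low-carbon steel: M = 5.98×10⁻³
  stainless steel: M = 4.93×10⁻³
  gray cast iron: M = 4.87×10⁻³
Elm has the largest M.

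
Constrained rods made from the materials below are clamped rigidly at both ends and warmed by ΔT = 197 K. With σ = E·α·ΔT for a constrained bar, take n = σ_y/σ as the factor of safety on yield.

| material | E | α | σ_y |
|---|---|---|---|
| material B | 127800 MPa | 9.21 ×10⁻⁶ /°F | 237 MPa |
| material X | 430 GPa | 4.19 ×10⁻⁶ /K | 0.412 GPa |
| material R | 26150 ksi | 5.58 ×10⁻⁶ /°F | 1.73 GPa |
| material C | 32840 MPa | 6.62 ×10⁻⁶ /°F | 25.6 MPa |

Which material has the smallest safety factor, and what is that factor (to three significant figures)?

material C, n = 0.332

In consistent units (E in GPa, α in ×10⁻⁶/K, σ_y in MPa):
  material B: E = 127.8, α = 16.6, σ_y = 237.0 → σ = 417 MPa, n = 0.568
  material X: E = 430.0, α = 4.19, σ_y = 412.0 → σ = 355 MPa, n = 1.16
  material R: E = 180.3, α = 10.0, σ_y = 1730 → σ = 357 MPa, n = 4.85
  material C: E = 32.84, α = 11.9, σ_y = 25.60 → σ = 77.1 MPa, n = 0.332
Material C has the lowest safety factor, n = 0.332.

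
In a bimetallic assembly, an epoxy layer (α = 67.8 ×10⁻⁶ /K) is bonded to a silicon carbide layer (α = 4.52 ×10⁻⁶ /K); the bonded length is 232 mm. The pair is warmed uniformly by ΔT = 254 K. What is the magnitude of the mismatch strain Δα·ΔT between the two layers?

0.0161

Δα = |67.8 − 4.52|×10⁻⁶/K = 63.3×10⁻⁶/K.
Mismatch strain = Δα·ΔT = 63.3×10⁻⁶ × 254.0 = 0.0161.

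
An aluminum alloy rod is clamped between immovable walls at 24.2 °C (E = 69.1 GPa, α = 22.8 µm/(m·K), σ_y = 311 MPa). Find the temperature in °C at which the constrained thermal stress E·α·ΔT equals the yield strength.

222 °C

E·α·ΔT = 311.0 MPa ⇒ ΔT = 311.0 / (69.10×10³ × 22.8×10⁻⁶) = 197.4 K.
T = 24.2 + 197.4 = 221.6 °C.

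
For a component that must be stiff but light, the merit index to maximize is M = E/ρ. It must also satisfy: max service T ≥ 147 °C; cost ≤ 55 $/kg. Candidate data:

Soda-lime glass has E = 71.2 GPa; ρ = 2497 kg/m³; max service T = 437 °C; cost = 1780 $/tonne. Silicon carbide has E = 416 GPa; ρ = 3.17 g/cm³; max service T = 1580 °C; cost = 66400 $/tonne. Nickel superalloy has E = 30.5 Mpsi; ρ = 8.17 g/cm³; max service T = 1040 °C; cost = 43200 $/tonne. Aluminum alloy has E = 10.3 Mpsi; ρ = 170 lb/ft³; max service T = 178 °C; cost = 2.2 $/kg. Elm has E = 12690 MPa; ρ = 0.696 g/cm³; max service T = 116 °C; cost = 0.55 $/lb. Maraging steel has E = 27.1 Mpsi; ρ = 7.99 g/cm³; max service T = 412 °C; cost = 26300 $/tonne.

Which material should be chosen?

soda-lime glass

Screen on constraints: max service T ≥ 147 °C; cost ≤ 55 $/kg. Survivors: soda-lime glass, nickel superalloy, aluminum alloy, maraging steel.
Putting every candidate on a common basis:
  soda-lime glass: E = 71.20 GPa, ρ = 2497 kg/m³
  nickel superalloy: E = 210.3 GPa, ρ = 8170 kg/m³
  aluminum alloy: E = 71.02 GPa, ρ = 2723 kg/m³
  maraging steel: E = 186.8 GPa, ρ = 7990 kg/m³
  soda-lime glass: M = 28.5 MN·m/kg
  aluminum alloy: M = 26.1 MN·m/kg
  nickel superalloy: M = 25.7 MN·m/kg
  maraging steel: M = 23.4 MN·m/kg
Highest index: soda-lime glass.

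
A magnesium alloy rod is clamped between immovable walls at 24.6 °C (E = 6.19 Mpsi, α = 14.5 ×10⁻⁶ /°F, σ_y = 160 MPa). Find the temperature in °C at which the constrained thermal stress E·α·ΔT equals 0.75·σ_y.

132 °C

E = 6.19 Mpsi = 42.68 GPa.
α = 14.5×10⁻⁶/°F × 9/5 = 26.1×10⁻⁶/K.
E·α·ΔT = 120.0 MPa ⇒ ΔT = 120.0 / (42.68×10³ × 26.1×10⁻⁶) = 107.7 K.
T = 24.6 + 107.7 = 132.3 °C.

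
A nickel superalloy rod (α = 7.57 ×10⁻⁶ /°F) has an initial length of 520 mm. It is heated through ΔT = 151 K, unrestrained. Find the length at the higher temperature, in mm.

521.07 mm

Convert α: 7.57×10⁻⁶/°F × (9/5) = 13.6×10⁻⁶/K.
ΔL = α·L₀·ΔT = 13.6×10⁻⁶ × 520 mm × 151.0 K = 1.07 mm.
L = L₀ + ΔL = 520 + 1.07 = 521.07 mm.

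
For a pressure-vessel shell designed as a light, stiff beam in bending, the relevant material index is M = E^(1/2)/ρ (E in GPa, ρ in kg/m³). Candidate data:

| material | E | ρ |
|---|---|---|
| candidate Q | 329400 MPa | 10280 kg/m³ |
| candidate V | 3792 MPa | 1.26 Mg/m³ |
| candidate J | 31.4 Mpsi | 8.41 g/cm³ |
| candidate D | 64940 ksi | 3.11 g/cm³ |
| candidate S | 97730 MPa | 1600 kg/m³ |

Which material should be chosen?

In SI units:
  candidate Q: E = 329.4 GPa, ρ = 10280 kg/m³
  candidate V: E = 3.792 GPa, ρ = 1260 kg/m³
  candidate J: E = 216.5 GPa, ρ = 8410 kg/m³
  candidate D: E = 447.7 GPa, ρ = 3110 kg/m³
  candidate S: E = 97.73 GPa, ρ = 1600 kg/m³
  candidate D: M = 6.80×10⁻³
  candidate S: M = 6.18×10⁻³
  candidate Q: M = 1.77×10⁻³
  candidate J: M = 1.75×10⁻³
  candidate V: M = 1.55×10⁻³
Candidate D ranks first.

candidate D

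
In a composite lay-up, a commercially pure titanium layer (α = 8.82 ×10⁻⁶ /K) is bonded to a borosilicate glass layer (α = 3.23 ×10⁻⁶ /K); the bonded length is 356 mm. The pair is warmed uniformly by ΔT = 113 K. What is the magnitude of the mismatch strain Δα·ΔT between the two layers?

Δα = |8.82 − 3.23|×10⁻⁶/K = 5.59×10⁻⁶/K.
Mismatch strain = Δα·ΔT = 5.59×10⁻⁶ × 113.0 = 6.32×10⁻⁴.

6.32×10⁻⁴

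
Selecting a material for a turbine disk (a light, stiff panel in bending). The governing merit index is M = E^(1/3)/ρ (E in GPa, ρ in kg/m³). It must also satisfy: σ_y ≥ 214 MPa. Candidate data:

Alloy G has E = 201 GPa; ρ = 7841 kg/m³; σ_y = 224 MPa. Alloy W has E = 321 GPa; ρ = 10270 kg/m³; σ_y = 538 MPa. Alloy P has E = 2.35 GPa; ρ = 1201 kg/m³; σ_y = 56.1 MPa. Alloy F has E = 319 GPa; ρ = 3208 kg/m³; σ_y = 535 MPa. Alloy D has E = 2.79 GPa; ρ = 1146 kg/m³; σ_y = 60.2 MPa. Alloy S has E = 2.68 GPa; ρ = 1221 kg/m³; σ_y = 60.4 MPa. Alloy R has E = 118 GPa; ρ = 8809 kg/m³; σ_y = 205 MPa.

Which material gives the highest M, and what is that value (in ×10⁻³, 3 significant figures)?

Screen on constraints: σ_y ≥ 214 MPa. Survivors: alloy G, alloy W, alloy F.
Evaluate M for each candidate:
  alloy F: M = 2.13×10⁻³
  alloy G: M = 0.747×10⁻³
  alloy W: M = 0.667×10⁻³
Alloy F ranks first.

alloy F, M = 2.13×10⁻³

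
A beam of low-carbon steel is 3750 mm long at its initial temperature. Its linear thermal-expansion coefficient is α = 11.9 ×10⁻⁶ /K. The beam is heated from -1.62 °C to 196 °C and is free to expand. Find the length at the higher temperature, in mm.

3758.8 mm

ΔT = 196 − (-1.62) = 197.6 K.
ΔL = α·L₀·ΔT = 11.9×10⁻⁶ × 3750 mm × 197.6 K = 8.82 mm.
L = L₀ + ΔL = 3750 + 8.82 = 3758.8 mm.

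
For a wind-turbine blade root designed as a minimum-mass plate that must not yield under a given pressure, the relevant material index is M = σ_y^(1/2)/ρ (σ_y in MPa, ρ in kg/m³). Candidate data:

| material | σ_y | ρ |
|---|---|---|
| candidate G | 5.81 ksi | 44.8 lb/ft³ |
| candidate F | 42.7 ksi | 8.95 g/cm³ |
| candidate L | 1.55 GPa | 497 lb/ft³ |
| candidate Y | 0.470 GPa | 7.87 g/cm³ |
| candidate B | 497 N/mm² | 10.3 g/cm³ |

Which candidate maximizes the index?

In SI units:
  candidate G: σ_y = 40.06 MPa, ρ = 717.6 kg/m³
  candidate F: σ_y = 294.4 MPa, ρ = 8950 kg/m³
  candidate L: σ_y = 1550 MPa, ρ = 7961 kg/m³
  candidate Y: σ_y = 470.0 MPa, ρ = 7870 kg/m³
  candidate B: σ_y = 497.0 MPa, ρ = 10300 kg/m³
  candidate G: M = 8.82×10⁻³
  candidate L: M = 4.95×10⁻³
  candidate Y: M = 2.75×10⁻³
  candidate B: M = 2.16×10⁻³
  candidate F: M = 1.92×10⁻³
The maximum is for candidate G.

candidate G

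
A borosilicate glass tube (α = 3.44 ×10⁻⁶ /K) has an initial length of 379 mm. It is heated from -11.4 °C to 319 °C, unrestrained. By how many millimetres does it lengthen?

0.431 mm

ΔT = 319 − (-11.4) = 330.4 K.
ΔL = α·L₀·ΔT = 3.44×10⁻⁶ × 379 mm × 330.4 K = 0.431 mm.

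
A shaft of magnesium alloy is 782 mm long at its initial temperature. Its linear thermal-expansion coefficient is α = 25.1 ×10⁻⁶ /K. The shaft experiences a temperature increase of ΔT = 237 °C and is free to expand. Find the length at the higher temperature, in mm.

786.65 mm

ΔL = α·L₀·ΔT = 25.1×10⁻⁶ × 782 mm × 237.0 K = 4.65 mm.
L = L₀ + ΔL = 782 + 4.65 = 786.65 mm.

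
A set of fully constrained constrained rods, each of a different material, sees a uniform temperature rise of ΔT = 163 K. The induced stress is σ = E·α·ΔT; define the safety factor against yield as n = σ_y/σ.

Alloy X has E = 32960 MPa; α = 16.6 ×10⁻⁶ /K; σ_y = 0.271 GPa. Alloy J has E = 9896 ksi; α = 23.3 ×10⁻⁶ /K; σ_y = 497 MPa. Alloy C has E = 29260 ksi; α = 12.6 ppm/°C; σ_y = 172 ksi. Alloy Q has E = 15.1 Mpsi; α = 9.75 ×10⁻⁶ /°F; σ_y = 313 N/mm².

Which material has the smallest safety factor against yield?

With everything in SI (GPa, ×10⁻⁶/K, MPa):
  alloy X: E = 32.96, α = 16.6, σ_y = 271.0 → σ = 89.2 MPa, n = 3.04
  alloy J: E = 68.23, α = 23.3, σ_y = 497.0 → σ = 259 MPa, n = 1.92
  alloy C: E = 201.7, α = 12.6, σ_y = 1186 → σ = 414 MPa, n = 2.86
  alloy Q: E = 104.1, α = 17.6, σ_y = 313.0 → σ = 298 MPa, n = 1.05
The minimum is alloy Q at n = 1.05.

alloy Q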